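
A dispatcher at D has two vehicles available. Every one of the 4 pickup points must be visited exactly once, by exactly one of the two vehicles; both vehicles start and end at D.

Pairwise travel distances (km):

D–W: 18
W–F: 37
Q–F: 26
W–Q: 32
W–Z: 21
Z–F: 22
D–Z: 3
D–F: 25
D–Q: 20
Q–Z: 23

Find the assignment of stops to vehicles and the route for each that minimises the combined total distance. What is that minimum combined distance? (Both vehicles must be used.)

107 km — the smallest possible combined total.

There are 2^3 − 1 = 7 ways to divide the 4 stops into two non-empty groups. For each, the best each vehicle can do is its own shortest tour through its group:
  {W} + {Q, Z, F}: 36 + 71 = 107
  {Q} + {W, Z, F}: 40 + 80 = 120
  {W, Q} + {Z, F}: 70 + 50 = 120
  {Z} + {W, Q, F}: 6 + 101 = 107
  {W, Z} + {Q, F}: 42 + 71 = 113
  {Q, Z} + {W, F}: 46 + 80 = 126
  … (7 splits in total)
Best: vehicle 1 D → W → D = 36; vehicle 2 D → Q → F → Z → D = 71; combined 107.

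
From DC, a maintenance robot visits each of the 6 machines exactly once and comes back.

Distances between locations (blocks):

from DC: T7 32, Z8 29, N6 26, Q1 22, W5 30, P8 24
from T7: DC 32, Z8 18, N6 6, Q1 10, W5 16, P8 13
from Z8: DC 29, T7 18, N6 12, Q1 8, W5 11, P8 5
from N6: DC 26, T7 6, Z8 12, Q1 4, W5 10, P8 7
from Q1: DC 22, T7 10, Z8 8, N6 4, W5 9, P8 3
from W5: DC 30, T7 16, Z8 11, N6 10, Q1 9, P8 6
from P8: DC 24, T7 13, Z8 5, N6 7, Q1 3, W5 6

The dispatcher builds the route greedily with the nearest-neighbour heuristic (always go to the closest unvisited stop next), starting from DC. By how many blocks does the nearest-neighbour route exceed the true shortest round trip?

1 blocks longer than the optimal tour.

From DC: Q1=22, P8=24, N6=26, Z8=29, W5=30, T7=32 → choose Q1 (22).
From Q1: P8=3, N6=4, Z8=8, W5=9, T7=10 → choose P8 (3).
From P8: Z8=5, W5=6, N6=7, T7=13 → choose Z8 (5).
From Z8: W5=11, N6=12, T7=18 → choose W5 (11).
From W5: N6=10, T7=16 → choose N6 (10).
From N6: T7=6 → choose T7 (6).
NN route DC → Q1 → P8 → Z8 → W5 → N6 → T7 → DC costs 89.
Optimal: DC → Z8 → P8 → W5 → T7 → N6 → Q1 → DC costs 88 (by enumerating all 360 distinct tours).
Excess = 89 − 88 = 1.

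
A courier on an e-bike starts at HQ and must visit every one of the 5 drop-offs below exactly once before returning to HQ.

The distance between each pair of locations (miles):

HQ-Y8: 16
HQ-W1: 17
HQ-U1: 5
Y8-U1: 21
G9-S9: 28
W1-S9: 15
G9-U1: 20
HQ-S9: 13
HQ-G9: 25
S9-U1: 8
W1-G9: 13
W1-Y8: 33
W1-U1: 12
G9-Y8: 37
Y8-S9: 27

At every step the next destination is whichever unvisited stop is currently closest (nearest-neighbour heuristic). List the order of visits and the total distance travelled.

Total distance 94 miles via the nearest-neighbour route HQ → U1 → S9 → W1 → G9 → Y8 → HQ.

At HQ the remaining stops are U1 5, S9 13, Y8 16, W1 17, G9 25; go to U1.
At U1 the remaining stops are S9 8, W1 12, G9 20, Y8 21; go to S9.
At S9 the remaining stops are W1 15, Y8 27, G9 28; go to W1.
At W1 the remaining stops are G9 13, Y8 33; go to G9.
At G9 the remaining stops are Y8 37; go to Y8.
Return Y8→HQ: 16.
Total = 5 + 8 + 15 + 13 + 37 + 16 = 94.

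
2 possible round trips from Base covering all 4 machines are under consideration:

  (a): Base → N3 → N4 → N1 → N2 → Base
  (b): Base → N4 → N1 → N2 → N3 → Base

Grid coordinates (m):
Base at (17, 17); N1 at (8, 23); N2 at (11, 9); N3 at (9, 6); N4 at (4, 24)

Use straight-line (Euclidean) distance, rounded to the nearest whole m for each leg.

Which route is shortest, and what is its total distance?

(a): 14 + 19 + 4 + 14 + 10 = 61
(b): 15 + 4 + 14 + 4 + 14 = 51

51 m — (b) is the shortest.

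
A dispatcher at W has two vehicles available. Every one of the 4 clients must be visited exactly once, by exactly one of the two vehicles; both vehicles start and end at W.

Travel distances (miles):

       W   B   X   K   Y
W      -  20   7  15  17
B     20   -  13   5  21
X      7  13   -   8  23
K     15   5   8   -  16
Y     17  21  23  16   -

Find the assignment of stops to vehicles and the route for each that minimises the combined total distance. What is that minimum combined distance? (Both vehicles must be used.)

72 miles — the smallest possible combined total.

Check every non-empty split of the stops between the two vehicles; for each half take its own optimal tour:
  {B} + {X, K, Y}: 40 + 48 = 88
  {X} + {B, K, Y}: 14 + 58 = 72
  {B, X} + {K, Y}: 40 + 48 = 88
  {K} + {B, X, Y}: 30 + 58 = 88
  {B, K} + {X, Y}: 40 + 47 = 87
  {X, K} + {B, Y}: 30 + 58 = 88
  … (7 splits in total)
Best: vehicle 1 W → X → W = 14; vehicle 2 W → B → K → Y → W = 58; combined 72.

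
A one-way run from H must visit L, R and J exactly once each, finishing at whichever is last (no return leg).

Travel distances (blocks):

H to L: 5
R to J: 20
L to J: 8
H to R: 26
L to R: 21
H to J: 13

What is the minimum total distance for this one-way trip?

There are 3! = 6 possible orderings.
H → L → R → J: 5+21+20 = 46
H → L → J → R: 5+8+20 = 33
H → R → L → J: 26+21+8 = 55
H → R → J → L: 26+20+8 = 54
H → J → L → R: 13+8+21 = 42
H → J → R → L: 13+20+21 = 54
The minimum is 33.
One shortest path: H → L → J → R.

33 blocks — the minimum one-way total.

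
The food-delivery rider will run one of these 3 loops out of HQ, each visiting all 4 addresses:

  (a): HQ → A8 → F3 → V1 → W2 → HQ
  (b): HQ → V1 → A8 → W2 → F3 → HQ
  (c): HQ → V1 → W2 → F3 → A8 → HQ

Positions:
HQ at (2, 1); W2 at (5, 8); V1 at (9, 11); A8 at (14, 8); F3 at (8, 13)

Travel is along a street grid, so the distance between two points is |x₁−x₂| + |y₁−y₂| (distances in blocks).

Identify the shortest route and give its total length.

50 blocks — (a) is the shortest.

(a): 19 + 11 + 3 + 7 + 10 = 50
(b): 17 + 8 + 9 + 8 + 18 = 60
(c): 17 + 7 + 8 + 11 + 19 = 62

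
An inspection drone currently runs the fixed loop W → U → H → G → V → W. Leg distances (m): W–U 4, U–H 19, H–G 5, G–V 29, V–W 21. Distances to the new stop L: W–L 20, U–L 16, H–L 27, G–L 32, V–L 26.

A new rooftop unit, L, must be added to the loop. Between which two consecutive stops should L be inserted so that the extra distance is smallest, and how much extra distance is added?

Insertion cost between consecutive stops i–j is d(i,L) + d(L,j) − d(i,j):
  between W and U: 20 + 16 − 4 = 32
  between U and H: 16 + 27 − 19 = 24
  between H and G: 27 + 32 − 5 = 54
  between G and V: 32 + 26 − 29 = 29
  between V and W: 26 + 20 − 21 = 25
Cheapest insertion is between U and H, adding 24.
New total = 78 + 24 = 102.

+24 m — insert L between U and H.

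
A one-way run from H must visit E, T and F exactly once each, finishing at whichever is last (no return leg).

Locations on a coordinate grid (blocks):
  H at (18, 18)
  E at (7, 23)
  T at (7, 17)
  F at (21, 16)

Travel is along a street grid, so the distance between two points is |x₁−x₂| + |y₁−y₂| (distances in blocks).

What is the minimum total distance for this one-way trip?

Shortest open route: 26 blocks.

There are 3! = 6 possible orderings.
H→E→T→F: 16+6+15 = 37
H→E→F→T: 16+21+15 = 52
H→T→E→F: 12+6+21 = 39
H→T→F→E: 12+15+21 = 48
H→F→E→T: 5+21+6 = 32
H→F→T→E: 5+15+6 = 26
The minimum is 26.
One shortest path: H → F → T → E.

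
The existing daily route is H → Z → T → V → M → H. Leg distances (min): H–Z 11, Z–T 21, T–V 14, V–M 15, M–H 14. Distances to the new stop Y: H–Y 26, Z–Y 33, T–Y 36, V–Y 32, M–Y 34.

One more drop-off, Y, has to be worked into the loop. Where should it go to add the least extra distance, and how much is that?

Adding 46 min by placing Y on the M–H leg.

Insertion cost between consecutive stops i–j is d(i,Y) + d(Y,j) − d(i,j):
  between H and Z: 26 + 33 − 11 = 48
  between Z and T: 33 + 36 − 21 = 48
  between T and V: 36 + 32 − 14 = 54
  between V and M: 32 + 34 − 15 = 51
  between M and H: 34 + 26 − 14 = 46
Cheapest insertion is between M and H, adding 46.
New total = 75 + 46 = 121.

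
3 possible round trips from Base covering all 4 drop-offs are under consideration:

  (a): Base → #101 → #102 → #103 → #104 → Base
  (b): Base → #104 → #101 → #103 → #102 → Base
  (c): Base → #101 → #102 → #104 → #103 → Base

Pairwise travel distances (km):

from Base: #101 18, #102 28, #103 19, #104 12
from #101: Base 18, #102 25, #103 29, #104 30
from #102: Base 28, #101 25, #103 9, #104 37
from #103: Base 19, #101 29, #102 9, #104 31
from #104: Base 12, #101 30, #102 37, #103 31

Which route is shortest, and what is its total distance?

(a): 18 + 25 + 9 + 31 + 12 = 95
(b): 12 + 30 + 29 + 9 + 28 = 108
(c): 18 + 25 + 37 + 31 + 19 = 130

95 km — (a) is the shortest.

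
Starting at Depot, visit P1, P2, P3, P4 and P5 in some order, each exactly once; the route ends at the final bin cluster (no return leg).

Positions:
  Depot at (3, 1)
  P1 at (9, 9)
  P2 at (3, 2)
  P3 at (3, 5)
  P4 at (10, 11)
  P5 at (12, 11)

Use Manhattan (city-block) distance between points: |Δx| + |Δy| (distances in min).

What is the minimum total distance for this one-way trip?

Minimum one-way distance = 19 min.

There are 5! = 120 possible orderings.
Depot - P1 - P2 - P3 - P4 - P5: 14+13+3+13+2 = 45
Depot - P1 - P2 - P3 - P5 - P4: 14+13+3+15+2 = 47
Depot - P1 - P2 - P4 - P3 - P5: 14+13+16+13+15 = 71
Depot - P1 - P2 - P4 - P5 - P3: 14+13+16+2+15 = 60
Depot - P1 - P2 - P5 - P3 - P4: 14+13+18+15+13 = 73
Depot - P1 - P2 - P5 - P4 - P3: 14+13+18+2+13 = 60
Depot - P1 - P3 - P2 - P4 - P5: 14+10+3+16+2 = 45
Depot - P1 - P3 - P2 - P5 - P4: 14+10+3+18+2 = 47
Depot - P1 - P3 - P4 - P2 - P5: 14+10+13+16+18 = 71
Depot - P1 - P3 - P4 - P5 - P2: 14+10+13+2+18 = 57
Depot - P1 - P3 - P5 - P2 - P4: 14+10+15+18+16 = 73
Depot - P1 - P3 - P5 - P4 - P2: 14+10+15+2+16 = 57
Depot - P1 - P4 - P2 - P3 - P5: 14+3+16+3+15 = 51
Depot - P1 - P4 - P2 - P5 - P3: 14+3+16+18+15 = 66
… (106 more)
Depot - P2 - P3 - P1 - P4 - P5: 1+3+10+3+2 = 19  ← best
The minimum is 19.
One shortest path: Depot → P2 → P3 → P1 → P4 → P5.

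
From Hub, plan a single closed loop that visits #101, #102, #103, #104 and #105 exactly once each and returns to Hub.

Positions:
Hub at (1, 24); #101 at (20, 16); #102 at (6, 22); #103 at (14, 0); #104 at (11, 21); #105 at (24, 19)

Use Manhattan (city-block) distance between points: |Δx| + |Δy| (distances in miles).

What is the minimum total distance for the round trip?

There are 60 distinct closed tours to check (reversals are equivalent).
Hub → #101 → #102 → #103 → #104 → #105 → Hub: 27+20+30+24+15+28 = 144
Hub → #101 → #102 → #103 → #105 → #104 → Hub: 27+20+30+29+15+13 = 134
Hub → #101 → #102 → #104 → #103 → #105 → Hub: 27+20+6+24+29+28 = 134
Hub → #101 → #102 → #104 → #105 → #103 → Hub: 27+20+6+15+29+37 = 134
Hub → #101 → #102 → #105 → #103 → #104 → Hub: 27+20+21+29+24+13 = 134
Hub → #101 → #102 → #105 → #104 → #103 → Hub: 27+20+21+15+24+37 = 144
Hub → #101 → #103 → #102 → #104 → #105 → Hub: 27+22+30+6+15+28 = 128
Hub → #101 → #103 → #102 → #105 → #104 → Hub: 27+22+30+21+15+13 = 128
Hub → #101 → #103 → #104 → #102 → #105 → Hub: 27+22+24+6+21+28 = 128
Hub → #101 → #103 → #104 → #105 → #102 → Hub: 27+22+24+15+21+7 = 116
Hub → #101 → #103 → #105 → #102 → #104 → Hub: 27+22+29+21+6+13 = 118
Hub → #101 → #103 → #105 → #104 → #102 → Hub: 27+22+29+15+6+7 = 106
Hub → #101 → #104 → #102 → #103 → #105 → Hub: 27+14+6+30+29+28 = 134
Hub → #101 → #104 → #102 → #105 → #103 → Hub: 27+14+6+21+29+37 = 134
… (46 more)
Hub → #102 → #103 → #101 → #105 → #104 → Hub: 7+30+22+7+15+13 = 94  ← best
The minimum is 94.
One optimal route: Hub → #102 → #103 → #101 → #105 → #104 → Hub (or its reverse).

Minimum total distance: 94 miles.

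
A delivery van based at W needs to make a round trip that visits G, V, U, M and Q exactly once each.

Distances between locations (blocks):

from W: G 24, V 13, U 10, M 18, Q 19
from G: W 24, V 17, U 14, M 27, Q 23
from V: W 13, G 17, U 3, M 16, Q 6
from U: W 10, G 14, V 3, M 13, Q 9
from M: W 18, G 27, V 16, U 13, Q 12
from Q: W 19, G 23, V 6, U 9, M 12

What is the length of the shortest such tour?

Shortest round trip = 77 blocks.

With 5 stops there are 5!/2 = 60 distinct round trips (a route and its reverse cost the same).
W - G - V - U - M - Q - W: 24+17+3+13+12+19 = 88
W - G - V - U - Q - M - W: 24+17+3+9+12+18 = 83
W - G - V - M - U - Q - W: 24+17+16+13+9+19 = 98
W - G - V - M - Q - U - W: 24+17+16+12+9+10 = 88
W - G - V - Q - U - M - W: 24+17+6+9+13+18 = 87
W - G - V - Q - M - U - W: 24+17+6+12+13+10 = 82
W - G - U - V - M - Q - W: 24+14+3+16+12+19 = 88
W - G - U - V - Q - M - W: 24+14+3+6+12+18 = 77
W - G - U - M - V - Q - W: 24+14+13+16+6+19 = 92
W - G - U - M - Q - V - W: 24+14+13+12+6+13 = 82
W - G - U - Q - V - M - W: 24+14+9+6+16+18 = 87
W - G - U - Q - M - V - W: 24+14+9+12+16+13 = 88
W - G - M - V - U - Q - W: 24+27+16+3+9+19 = 98
W - G - M - V - Q - U - W: 24+27+16+6+9+10 = 92
… (46 more)
The minimum is 77.
One optimal route: W → G → U → V → Q → M → W (or its reverse).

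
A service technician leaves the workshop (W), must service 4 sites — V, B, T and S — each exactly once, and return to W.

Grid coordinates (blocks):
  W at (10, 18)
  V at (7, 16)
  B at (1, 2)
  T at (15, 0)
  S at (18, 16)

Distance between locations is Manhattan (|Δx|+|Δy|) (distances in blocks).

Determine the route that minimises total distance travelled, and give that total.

Minimum total distance: 70 blocks.

W - V - B - T - S - W: 5+20+16+19+10 = 70
W - V - B - S - T - W: 5+20+31+19+23 = 98
W - V - T - B - S - W: 5+24+16+31+10 = 86
W - V - T - S - B - W: 5+24+19+31+25 = 104
W - V - S - B - T - W: 5+11+31+16+23 = 86
W - V - S - T - B - W: 5+11+19+16+25 = 76
W - B - V - T - S - W: 25+20+24+19+10 = 98
W - B - V - S - T - W: 25+20+11+19+23 = 98
W - B - T - V - S - W: 25+16+24+11+10 = 86
W - B - S - V - T - W: 25+31+11+24+23 = 114
W - T - V - B - S - W: 23+24+20+31+10 = 108
W - T - B - V - S - W: 23+16+20+11+10 = 80
The minimum is 70.
One optimal route: W → V → B → T → S → W (or its reverse).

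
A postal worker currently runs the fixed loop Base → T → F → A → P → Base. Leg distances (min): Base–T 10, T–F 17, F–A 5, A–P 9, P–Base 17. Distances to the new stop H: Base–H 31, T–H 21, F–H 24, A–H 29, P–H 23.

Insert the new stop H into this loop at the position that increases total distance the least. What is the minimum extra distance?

Minimum extra distance: 28 min, inserting H between T and F.

Insertion cost between consecutive stops i–j is d(i,H) + d(H,j) − d(i,j):
  between Base and T: 31 + 21 − 10 = 42
  between T and F: 21 + 24 − 17 = 28
  between F and A: 24 + 29 − 5 = 48
  between A and P: 29 + 23 − 9 = 43
  between P and Base: 23 + 31 − 17 = 37
Cheapest insertion is between T and F, adding 28.
New total = 58 + 28 = 86.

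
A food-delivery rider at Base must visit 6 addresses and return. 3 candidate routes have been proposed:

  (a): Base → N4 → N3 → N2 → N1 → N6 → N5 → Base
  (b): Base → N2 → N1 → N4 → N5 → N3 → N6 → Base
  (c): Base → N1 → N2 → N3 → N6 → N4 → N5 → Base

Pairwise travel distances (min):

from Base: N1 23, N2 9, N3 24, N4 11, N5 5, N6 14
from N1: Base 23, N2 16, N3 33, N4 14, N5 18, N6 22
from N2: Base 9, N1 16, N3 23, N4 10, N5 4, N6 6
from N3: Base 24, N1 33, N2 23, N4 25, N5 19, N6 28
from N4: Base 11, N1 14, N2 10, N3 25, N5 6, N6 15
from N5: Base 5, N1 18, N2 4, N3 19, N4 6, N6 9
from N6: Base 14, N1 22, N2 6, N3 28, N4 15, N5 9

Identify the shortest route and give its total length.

106 min — (b) is the shortest.

(a): 11 + 25 + 23 + 16 + 22 + 9 + 5 = 111
(b): 9 + 16 + 14 + 6 + 19 + 28 + 14 = 106
(c): 23 + 16 + 23 + 28 + 15 + 6 + 5 = 116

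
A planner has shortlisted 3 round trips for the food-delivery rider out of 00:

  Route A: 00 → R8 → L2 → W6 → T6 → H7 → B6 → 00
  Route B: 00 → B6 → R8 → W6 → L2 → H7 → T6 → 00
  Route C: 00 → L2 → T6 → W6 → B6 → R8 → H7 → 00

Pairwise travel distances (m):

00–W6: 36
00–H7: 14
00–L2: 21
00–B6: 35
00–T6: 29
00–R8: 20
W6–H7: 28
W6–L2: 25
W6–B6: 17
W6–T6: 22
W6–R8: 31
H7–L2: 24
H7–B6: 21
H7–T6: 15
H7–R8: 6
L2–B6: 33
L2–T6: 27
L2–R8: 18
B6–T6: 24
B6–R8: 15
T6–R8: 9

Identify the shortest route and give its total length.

122 m — Route C is the shortest.

Route A: 20 + 18 + 25 + 22 + 15 + 21 + 35 = 156
Route B: 35 + 15 + 31 + 25 + 24 + 15 + 29 = 174
Route C: 21 + 27 + 22 + 17 + 15 + 6 + 14 = 122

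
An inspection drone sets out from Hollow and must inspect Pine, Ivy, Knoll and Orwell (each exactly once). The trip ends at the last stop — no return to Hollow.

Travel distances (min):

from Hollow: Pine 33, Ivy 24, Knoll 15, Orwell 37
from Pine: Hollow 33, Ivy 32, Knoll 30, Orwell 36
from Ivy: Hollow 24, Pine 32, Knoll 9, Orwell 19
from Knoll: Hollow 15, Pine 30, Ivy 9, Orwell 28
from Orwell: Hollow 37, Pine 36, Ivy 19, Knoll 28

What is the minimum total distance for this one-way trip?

Shortest open route: 79 min.

There are 4! = 24 possible orderings.
Hollow→Pine→Ivy→Knoll→Orwell: 33+32+9+28 = 102
Hollow→Pine→Ivy→Orwell→Knoll: 33+32+19+28 = 112
Hollow→Pine→Knoll→Ivy→Orwell: 33+30+9+19 = 91
Hollow→Pine→Knoll→Orwell→Ivy: 33+30+28+19 = 110
Hollow→Pine→Orwell→Ivy→Knoll: 33+36+19+9 = 97
Hollow→Pine→Orwell→Knoll→Ivy: 33+36+28+9 = 106
Hollow→Ivy→Pine→Knoll→Orwell: 24+32+30+28 = 114
Hollow→Ivy→Pine→Orwell→Knoll: 24+32+36+28 = 120
Hollow→Ivy→Knoll→Pine→Orwell: 24+9+30+36 = 99
Hollow→Ivy→Knoll→Orwell→Pine: 24+9+28+36 = 97
Hollow→Ivy→Orwell→Pine→Knoll: 24+19+36+30 = 109
Hollow→Ivy→Orwell→Knoll→Pine: 24+19+28+30 = 101
Hollow→Knoll→Pine→Ivy→Orwell: 15+30+32+19 = 96
Hollow→Knoll→Pine→Orwell→Ivy: 15+30+36+19 = 100
… (10 more)
Hollow→Knoll→Ivy→Orwell→Pine: 15+9+19+36 = 79  ← best
The minimum is 79.
One shortest path: Hollow → Knoll → Ivy → Orwell → Pine.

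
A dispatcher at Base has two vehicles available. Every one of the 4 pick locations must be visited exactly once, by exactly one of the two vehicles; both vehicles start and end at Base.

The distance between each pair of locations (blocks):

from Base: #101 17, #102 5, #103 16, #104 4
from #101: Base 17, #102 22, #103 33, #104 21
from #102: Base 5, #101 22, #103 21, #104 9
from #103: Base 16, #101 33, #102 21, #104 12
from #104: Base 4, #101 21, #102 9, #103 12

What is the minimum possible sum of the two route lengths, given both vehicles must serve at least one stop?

76 blocks — the smallest possible combined total.

Check every non-empty split of the stops between the two vehicles; for each half take its own optimal tour:
  {#101} + {#102, #103, #104}: 34 + 42 = 76
  {#102} + {#101, #103, #104}: 10 + 66 = 76
  {#101, #102} + {#103, #104}: 44 + 32 = 76
  {#103} + {#101, #102, #104}: 32 + 52 = 84
  {#101, #103} + {#102, #104}: 66 + 18 = 84
  {#102, #103} + {#101, #104}: 42 + 42 = 84
  … (7 splits in total)
Best: vehicle 1 Base → #101 → Base = 34; vehicle 2 Base → #102 → #103 → #104 → Base = 42; combined 76.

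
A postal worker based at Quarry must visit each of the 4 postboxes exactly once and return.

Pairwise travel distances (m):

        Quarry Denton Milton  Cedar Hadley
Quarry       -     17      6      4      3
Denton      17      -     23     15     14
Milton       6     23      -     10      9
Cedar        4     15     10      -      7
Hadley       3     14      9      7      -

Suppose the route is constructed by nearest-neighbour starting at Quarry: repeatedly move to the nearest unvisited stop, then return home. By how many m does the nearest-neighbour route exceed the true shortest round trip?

Excess over optimum: 12 m.

Quarry: Hadley=3, Cedar=4, Milton=6, Denton=17 ⇒ Hadley
Hadley: Cedar=7, Milton=9, Denton=14 ⇒ Cedar
Cedar: Milton=10, Denton=15 ⇒ Milton
Milton: Denton=23 ⇒ Denton
NN route Quarry → Hadley → Cedar → Milton → Denton → Quarry costs 60.
Optimal: Quarry → Milton → Cedar → Denton → Hadley → Quarry costs 48 (by enumerating all 12 distinct tours).
Excess = 60 − 48 = 12.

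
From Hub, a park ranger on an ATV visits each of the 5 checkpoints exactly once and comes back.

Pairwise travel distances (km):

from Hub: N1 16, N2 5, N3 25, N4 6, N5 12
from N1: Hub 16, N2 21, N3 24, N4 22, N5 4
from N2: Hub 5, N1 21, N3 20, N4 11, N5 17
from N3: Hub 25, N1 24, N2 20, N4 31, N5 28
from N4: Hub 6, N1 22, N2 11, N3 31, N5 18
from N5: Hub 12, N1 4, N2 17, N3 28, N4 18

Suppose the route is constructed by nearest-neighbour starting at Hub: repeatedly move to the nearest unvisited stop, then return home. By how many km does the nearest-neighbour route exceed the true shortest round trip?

The nearest-neighbour route is 10 km longer than optimal.

Hub: N2=5, N4=6, N5=12, N1=16, N3=25 ⇒ N2
N2: N4=11, N5=17, N3=20, N1=21 ⇒ N4
N4: N5=18, N1=22, N3=31 ⇒ N5
N5: N1=4, N3=28 ⇒ N1
N1: N3=24 ⇒ N3
NN route Hub → N2 → N4 → N5 → N1 → N3 → Hub costs 87.
Optimal: Hub → N2 → N3 → N1 → N5 → N4 → Hub costs 77 (by enumerating all 60 distinct tours).
Excess = 87 − 77 = 10.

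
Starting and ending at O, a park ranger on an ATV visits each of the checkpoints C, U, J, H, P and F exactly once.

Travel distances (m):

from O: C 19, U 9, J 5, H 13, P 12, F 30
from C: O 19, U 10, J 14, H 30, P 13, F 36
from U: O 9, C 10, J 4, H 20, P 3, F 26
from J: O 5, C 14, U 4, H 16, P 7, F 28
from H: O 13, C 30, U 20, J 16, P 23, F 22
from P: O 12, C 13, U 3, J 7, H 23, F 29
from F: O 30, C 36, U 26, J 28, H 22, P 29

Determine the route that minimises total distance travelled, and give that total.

There are 360 distinct closed tours to check (reversals are equivalent).
O - C - U - J - H - P - F - O: 19+10+4+16+23+29+30 = 131
O - C - U - J - H - F - P - O: 19+10+4+16+22+29+12 = 112
O - C - U - J - P - H - F - O: 19+10+4+7+23+22+30 = 115
O - C - U - J - P - F - H - O: 19+10+4+7+29+22+13 = 104
O - C - U - J - F - H - P - O: 19+10+4+28+22+23+12 = 118
O - C - U - J - F - P - H - O: 19+10+4+28+29+23+13 = 126
O - C - U - H - J - P - F - O: 19+10+20+16+7+29+30 = 131
O - C - U - H - J - F - P - O: 19+10+20+16+28+29+12 = 134
… (352 more)
O - J - C - U - P - F - H - O: 5+14+10+3+29+22+13 = 96  ← best
The minimum is 96.
One optimal route: O → J → C → U → P → F → H → O (or its reverse).

Minimum total distance: 96 m.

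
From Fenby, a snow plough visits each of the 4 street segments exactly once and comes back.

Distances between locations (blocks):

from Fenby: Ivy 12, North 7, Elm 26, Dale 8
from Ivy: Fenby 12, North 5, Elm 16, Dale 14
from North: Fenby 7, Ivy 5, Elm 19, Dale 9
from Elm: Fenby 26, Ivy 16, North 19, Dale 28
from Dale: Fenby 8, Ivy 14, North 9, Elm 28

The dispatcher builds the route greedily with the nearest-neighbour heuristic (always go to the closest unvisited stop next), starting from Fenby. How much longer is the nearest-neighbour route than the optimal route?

The nearest-neighbour route is 16 blocks longer than optimal.

Fenby: North=7, Dale=8, Ivy=12, Elm=26 ⇒ North
North: Ivy=5, Dale=9, Elm=19 ⇒ Ivy
Ivy: Dale=14, Elm=16 ⇒ Dale
Dale: Elm=28 ⇒ Elm
NN route Fenby → North → Ivy → Dale → Elm → Fenby costs 80.
Optimal: Fenby → Ivy → Elm → North → Dale → Fenby costs 64 (by enumerating all 12 distinct tours).
Excess = 80 − 64 = 16.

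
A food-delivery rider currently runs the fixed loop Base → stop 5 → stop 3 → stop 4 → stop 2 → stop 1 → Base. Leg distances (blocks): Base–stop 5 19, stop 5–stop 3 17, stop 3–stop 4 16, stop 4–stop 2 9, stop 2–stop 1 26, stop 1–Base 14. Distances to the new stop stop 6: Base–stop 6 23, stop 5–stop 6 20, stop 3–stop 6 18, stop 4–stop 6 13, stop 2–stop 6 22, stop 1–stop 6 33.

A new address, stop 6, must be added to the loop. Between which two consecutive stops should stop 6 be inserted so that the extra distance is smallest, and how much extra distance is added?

Minimum extra distance: 15 blocks, inserting stop 6 between stop 3 and stop 4.

Insertion cost between consecutive stops i–j is d(i,stop 6) + d(stop 6,j) − d(i,j):
  between Base and stop 5: 23 + 20 − 19 = 24
  between stop 5 and stop 3: 20 + 18 − 17 = 21
  between stop 3 and stop 4: 18 + 13 − 16 = 15
  between stop 4 and stop 2: 13 + 22 − 9 = 26
  between stop 2 and stop 1: 22 + 33 − 26 = 29
  between stop 1 and Base: 33 + 23 − 14 = 42
Cheapest insertion is between stop 3 and stop 4, adding 15.
New total = 101 + 15 = 116.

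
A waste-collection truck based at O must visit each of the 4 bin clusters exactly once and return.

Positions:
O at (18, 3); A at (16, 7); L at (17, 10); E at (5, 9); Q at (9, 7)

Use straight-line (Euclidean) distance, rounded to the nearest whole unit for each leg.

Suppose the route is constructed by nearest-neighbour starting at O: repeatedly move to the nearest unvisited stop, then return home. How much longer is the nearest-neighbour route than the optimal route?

Excess over optimum: 1.

O: A=4, L=7, Q=10, E=14 ⇒ A
A: L=3, Q=7, E=11 ⇒ L
L: Q=9, E=12 ⇒ Q
Q: E=4 ⇒ E
NN route O → A → L → Q → E → O costs 34.
Optimal: O → A → L → E → Q → O costs 33 (by enumerating all 12 distinct tours).
Excess = 34 − 33 = 1.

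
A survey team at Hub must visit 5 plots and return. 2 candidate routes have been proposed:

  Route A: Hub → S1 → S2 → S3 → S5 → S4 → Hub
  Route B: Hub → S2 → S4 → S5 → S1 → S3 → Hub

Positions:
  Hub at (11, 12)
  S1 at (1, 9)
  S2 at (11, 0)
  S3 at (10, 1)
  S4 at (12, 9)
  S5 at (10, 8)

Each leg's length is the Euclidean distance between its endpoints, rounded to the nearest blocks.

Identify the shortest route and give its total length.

Route A: 10 + 13 + 1 + 7 + 2 + 3 = 36
Route B: 12 + 9 + 2 + 9 + 12 + 11 = 55

Shortest is Route A, total 36 blocks.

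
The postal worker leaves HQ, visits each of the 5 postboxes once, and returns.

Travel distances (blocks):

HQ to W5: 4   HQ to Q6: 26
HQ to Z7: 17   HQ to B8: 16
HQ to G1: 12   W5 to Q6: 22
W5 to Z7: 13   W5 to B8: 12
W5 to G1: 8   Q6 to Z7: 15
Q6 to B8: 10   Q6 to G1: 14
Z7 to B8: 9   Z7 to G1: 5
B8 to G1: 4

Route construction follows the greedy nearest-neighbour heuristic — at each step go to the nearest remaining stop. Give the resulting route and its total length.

HQ → [W5:4 / G1:12 / B8:16 / Z7:17 / Q6:26] → W5 (4)
W5 → [G1:8 / B8:12 / Z7:13 / Q6:22] → G1 (8)
G1 → [B8:4 / Z7:5 / Q6:14] → B8 (4)
B8 → [Z7:9 / Q6:10] → Z7 (9)
Z7 → [Q6:15] → Q6 (15)
Return Q6→HQ: 26.
Total = 4 + 8 + 4 + 9 + 15 + 26 = 66.

Nearest-neighbour total = 66 blocks; route HQ → W5 → G1 → B8 → Z7 → Q6 → HQ.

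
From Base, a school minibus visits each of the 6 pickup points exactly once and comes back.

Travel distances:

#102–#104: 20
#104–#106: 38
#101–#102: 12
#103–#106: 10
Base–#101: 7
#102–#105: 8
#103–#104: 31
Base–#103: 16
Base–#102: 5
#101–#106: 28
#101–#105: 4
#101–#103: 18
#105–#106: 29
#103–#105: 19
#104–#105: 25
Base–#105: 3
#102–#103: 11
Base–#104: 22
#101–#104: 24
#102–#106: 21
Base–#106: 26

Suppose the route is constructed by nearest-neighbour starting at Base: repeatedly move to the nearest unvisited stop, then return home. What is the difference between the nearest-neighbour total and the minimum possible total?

Base: #105=3, #102=5, #101=7, #103=16, #104=22, #106=26 ⇒ #105
#105: #101=4, #102=8, #103=19, #104=25, #106=29 ⇒ #101
#101: #102=12, #103=18, #104=24, #106=28 ⇒ #102
#102: #103=11, #104=20, #106=21 ⇒ #103
#103: #106=10, #104=31 ⇒ #106
#106: #104=38 ⇒ #104
NN route Base → #105 → #101 → #102 → #103 → #106 → #104 → Base costs 100.
Optimal: Base → #102 → #103 → #106 → #104 → #101 → #105 → Base costs 95 (by enumerating all 360 distinct tours).
Excess = 100 − 95 = 5.

Excess over optimum: 5.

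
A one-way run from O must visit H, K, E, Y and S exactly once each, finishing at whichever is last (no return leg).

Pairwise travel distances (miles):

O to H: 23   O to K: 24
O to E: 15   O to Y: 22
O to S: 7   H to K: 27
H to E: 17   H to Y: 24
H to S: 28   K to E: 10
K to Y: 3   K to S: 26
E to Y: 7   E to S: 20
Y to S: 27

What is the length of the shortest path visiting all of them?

There are 5! = 120 possible orderings.
O - H - K - E - Y - S: 23+27+10+7+27 = 94
O - H - K - E - S - Y: 23+27+10+20+27 = 107
O - H - K - Y - E - S: 23+27+3+7+20 = 80
O - H - K - Y - S - E: 23+27+3+27+20 = 100
O - H - K - S - E - Y: 23+27+26+20+7 = 103
O - H - K - S - Y - E: 23+27+26+27+7 = 110
O - H - E - K - Y - S: 23+17+10+3+27 = 80
O - H - E - K - S - Y: 23+17+10+26+27 = 103
O - H - E - Y - K - S: 23+17+7+3+26 = 76
O - H - E - Y - S - K: 23+17+7+27+26 = 100
O - H - E - S - K - Y: 23+17+20+26+3 = 89
O - H - E - S - Y - K: 23+17+20+27+3 = 90
O - H - Y - K - E - S: 23+24+3+10+20 = 80
O - H - Y - K - S - E: 23+24+3+26+20 = 96
… (106 more)
O - S - K - Y - E - H: 7+26+3+7+17 = 60  ← best
The minimum is 60.
One shortest path: O → S → K → Y → E → H.

60 miles — the minimum one-way total.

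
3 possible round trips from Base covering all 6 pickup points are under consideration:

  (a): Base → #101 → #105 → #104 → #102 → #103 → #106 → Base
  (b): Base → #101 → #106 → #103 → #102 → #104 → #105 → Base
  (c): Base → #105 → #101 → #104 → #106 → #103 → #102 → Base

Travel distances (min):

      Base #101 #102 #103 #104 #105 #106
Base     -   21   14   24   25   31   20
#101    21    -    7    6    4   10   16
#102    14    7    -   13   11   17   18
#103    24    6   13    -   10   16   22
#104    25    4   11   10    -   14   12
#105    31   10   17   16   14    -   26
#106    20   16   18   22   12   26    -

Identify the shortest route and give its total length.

Shortest is (c), total 106 min.

(a): 21 + 10 + 14 + 11 + 13 + 22 + 20 = 111
(b): 21 + 16 + 22 + 13 + 11 + 14 + 31 = 128
(c): 31 + 10 + 4 + 12 + 22 + 13 + 14 = 106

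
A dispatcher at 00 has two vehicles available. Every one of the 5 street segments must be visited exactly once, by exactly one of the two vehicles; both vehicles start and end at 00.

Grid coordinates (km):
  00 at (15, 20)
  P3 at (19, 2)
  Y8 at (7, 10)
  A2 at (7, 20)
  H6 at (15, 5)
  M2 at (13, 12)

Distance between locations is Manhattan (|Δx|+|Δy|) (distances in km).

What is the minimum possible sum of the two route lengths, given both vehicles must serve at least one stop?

Minimum combined distance: 76 km.

There are 2^4 − 1 = 15 ways to divide the 5 stops into two non-empty groups. For each, the best each vehicle can do is its own shortest tour through its group:
  {P3} + {Y8, A2, H6, M2}: 44 + 50 = 94
  {Y8} + {P3, A2, H6, M2}: 36 + 60 = 96
  {P3, Y8} + {A2, H6, M2}: 60 + 46 = 106
  {A2} + {P3, Y8, H6, M2}: 16 + 60 = 76
  {P3, A2} + {Y8, H6, M2}: 60 + 46 = 106
  {Y8, A2} + {P3, H6, M2}: 36 + 48 = 84
  … (15 splits in total)
Best: vehicle 1 00 → A2 → 00 = 16; vehicle 2 00 → P3 → H6 → Y8 → M2 → 00 = 60; combined 76.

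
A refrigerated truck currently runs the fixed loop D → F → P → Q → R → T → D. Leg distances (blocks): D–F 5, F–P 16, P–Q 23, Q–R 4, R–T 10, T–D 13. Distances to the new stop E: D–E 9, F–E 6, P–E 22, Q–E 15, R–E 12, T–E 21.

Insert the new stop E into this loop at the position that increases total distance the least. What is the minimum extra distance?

Minimum extra distance: 10 blocks, inserting E between D and F.

Insertion cost between consecutive stops i–j is d(i,E) + d(E,j) − d(i,j):
  between D and F: 9 + 6 − 5 = 10
  between F and P: 6 + 22 − 16 = 12
  between P and Q: 22 + 15 − 23 = 14
  between Q and R: 15 + 12 − 4 = 23
  between R and T: 12 + 21 − 10 = 23
  between T and D: 21 + 9 − 13 = 17
Cheapest insertion is between D and F, adding 10.
New total = 71 + 10 = 81.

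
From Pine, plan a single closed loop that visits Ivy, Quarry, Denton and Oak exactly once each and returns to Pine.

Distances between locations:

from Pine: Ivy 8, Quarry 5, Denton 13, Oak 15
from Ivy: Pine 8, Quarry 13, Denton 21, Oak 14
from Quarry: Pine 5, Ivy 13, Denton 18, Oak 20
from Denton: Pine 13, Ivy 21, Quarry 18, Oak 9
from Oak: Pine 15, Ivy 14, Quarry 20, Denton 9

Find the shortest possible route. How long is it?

With 4 stops there are 4!/2 = 12 distinct round trips (a route and its reverse cost the same).
Pine→Ivy→Quarry→Denton→Oak→Pine: 8+13+18+9+15 = 63
Pine→Ivy→Quarry→Oak→Denton→Pine: 8+13+20+9+13 = 63
Pine→Ivy→Denton→Quarry→Oak→Pine: 8+21+18+20+15 = 82
Pine→Ivy→Denton→Oak→Quarry→Pine: 8+21+9+20+5 = 63
Pine→Ivy→Oak→Quarry→Denton→Pine: 8+14+20+18+13 = 73
Pine→Ivy→Oak→Denton→Quarry→Pine: 8+14+9+18+5 = 54
Pine→Quarry→Ivy→Denton→Oak→Pine: 5+13+21+9+15 = 63
Pine→Quarry→Ivy→Oak→Denton→Pine: 5+13+14+9+13 = 54
Pine→Quarry→Denton→Ivy→Oak→Pine: 5+18+21+14+15 = 73
Pine→Quarry→Oak→Ivy→Denton→Pine: 5+20+14+21+13 = 73
Pine→Denton→Ivy→Quarry→Oak→Pine: 13+21+13+20+15 = 82
Pine→Denton→Quarry→Ivy→Oak→Pine: 13+18+13+14+15 = 73
The minimum is 54.
One optimal route: Pine → Ivy → Oak → Denton → Quarry → Pine (or its reverse).

Shortest round trip = 54.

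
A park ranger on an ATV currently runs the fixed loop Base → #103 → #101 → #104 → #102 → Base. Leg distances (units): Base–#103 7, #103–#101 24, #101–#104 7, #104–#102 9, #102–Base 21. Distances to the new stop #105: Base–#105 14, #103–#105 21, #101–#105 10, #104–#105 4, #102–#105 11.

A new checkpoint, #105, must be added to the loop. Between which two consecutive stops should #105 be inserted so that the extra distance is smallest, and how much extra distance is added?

Adding 4 by placing #105 on the #102–Base leg.

Insertion cost between consecutive stops i–j is d(i,#105) + d(#105,j) − d(i,j):
  between Base and #103: 14 + 21 − 7 = 28
  between #103 and #101: 21 + 10 − 24 = 7
  between #101 and #104: 10 + 4 − 7 = 7
  between #104 and #102: 4 + 11 − 9 = 6
  between #102 and Base: 11 + 14 − 21 = 4
Cheapest insertion is between #102 and Base, adding 4.
New total = 68 + 4 = 72.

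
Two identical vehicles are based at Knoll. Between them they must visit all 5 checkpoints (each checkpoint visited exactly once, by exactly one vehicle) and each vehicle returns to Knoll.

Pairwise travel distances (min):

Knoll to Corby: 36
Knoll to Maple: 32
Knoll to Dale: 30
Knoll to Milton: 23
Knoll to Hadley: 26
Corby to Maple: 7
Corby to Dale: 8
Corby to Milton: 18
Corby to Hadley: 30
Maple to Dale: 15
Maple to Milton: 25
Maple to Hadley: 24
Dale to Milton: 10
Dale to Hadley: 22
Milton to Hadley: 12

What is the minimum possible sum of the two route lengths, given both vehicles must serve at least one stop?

132 min — the smallest possible combined total.

There are 2^4 − 1 = 15 ways to divide the 5 stops into two non-empty groups. For each, the best each vehicle can do is its own shortest tour through its group:
  {Corby} + {Maple, Dale, Milton, Hadley}: 72 + 95 = 167
  {Maple} + {Corby, Dale, Milton, Hadley}: 64 + 92 = 156
  {Corby, Maple} + {Dale, Milton, Hadley}: 75 + 78 = 153
  {Dale} + {Corby, Maple, Milton, Hadley}: 60 + 95 = 155
  {Corby, Dale} + {Maple, Milton, Hadley}: 74 + 91 = 165
  {Maple, Dale} + {Corby, Milton, Hadley}: 77 + 92 = 169
  … (15 splits in total)
  {Corby, Maple, Dale, Milton} + {Hadley}: 80 + 52 = 132  ← best
Best: vehicle 1 Knoll → Maple → Corby → Dale → Milton → Knoll = 80; vehicle 2 Knoll → Hadley → Knoll = 52; combined 132.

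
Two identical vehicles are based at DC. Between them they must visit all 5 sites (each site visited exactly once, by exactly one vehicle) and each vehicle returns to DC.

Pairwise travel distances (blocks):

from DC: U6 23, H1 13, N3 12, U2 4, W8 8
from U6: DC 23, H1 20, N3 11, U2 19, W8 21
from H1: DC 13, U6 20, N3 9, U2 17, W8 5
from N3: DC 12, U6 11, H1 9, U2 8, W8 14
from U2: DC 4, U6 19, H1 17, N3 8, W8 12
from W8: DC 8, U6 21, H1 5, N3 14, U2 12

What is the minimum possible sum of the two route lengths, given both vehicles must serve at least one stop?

64 blocks — the smallest possible combined total.

Try each way of splitting the stops between the two vehicles (each non-empty) and, for each split, find the best tour for each vehicle:
  {U6} + {H1, N3, U2, W8}: 46 + 34 = 80
  {H1} + {U6, N3, U2, W8}: 26 + 52 = 78
  {U6, H1} + {N3, U2, W8}: 56 + 34 = 90
  {N3} + {U6, H1, U2, W8}: 24 + 56 = 80
  {U6, N3} + {H1, U2, W8}: 46 + 34 = 80
  {H1, N3} + {U6, U2, W8}: 34 + 52 = 86
  … (15 splits in total)
  {U2} + {U6, H1, N3, W8}: 8 + 56 = 64  ← best
Best: vehicle 1 DC → U2 → DC = 8; vehicle 2 DC → U6 → N3 → H1 → W8 → DC = 56; combined 64.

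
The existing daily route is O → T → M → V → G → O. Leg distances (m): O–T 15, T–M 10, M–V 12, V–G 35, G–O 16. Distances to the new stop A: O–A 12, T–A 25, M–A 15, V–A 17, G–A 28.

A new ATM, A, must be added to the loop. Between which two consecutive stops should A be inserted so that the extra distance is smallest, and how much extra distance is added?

Insertion cost between consecutive stops i–j is d(i,A) + d(A,j) − d(i,j):
  between O and T: 12 + 25 − 15 = 22
  between T and M: 25 + 15 − 10 = 30
  between M and V: 15 + 17 − 12 = 20
  between V and G: 17 + 28 − 35 = 10
  between G and O: 28 + 12 − 16 = 24
Cheapest insertion is between V and G, adding 10.
New total = 88 + 10 = 98.

Minimum extra distance: 10 m, inserting A between V and G.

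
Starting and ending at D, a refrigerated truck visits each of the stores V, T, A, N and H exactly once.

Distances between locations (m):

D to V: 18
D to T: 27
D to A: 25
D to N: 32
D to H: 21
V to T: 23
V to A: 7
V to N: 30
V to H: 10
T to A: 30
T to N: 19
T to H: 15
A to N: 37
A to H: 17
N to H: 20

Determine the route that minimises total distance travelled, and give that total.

D→V→T→A→N→H→D: 18+23+30+37+20+21 = 149
D→V→T→A→H→N→D: 18+23+30+17+20+32 = 140
D→V→T→N→A→H→D: 18+23+19+37+17+21 = 135
D→V→T→N→H→A→D: 18+23+19+20+17+25 = 122
D→V→T→H→A→N→D: 18+23+15+17+37+32 = 142
D→V→T→H→N→A→D: 18+23+15+20+37+25 = 138
D→V→A→T→N→H→D: 18+7+30+19+20+21 = 115
D→V→A→T→H→N→D: 18+7+30+15+20+32 = 122
D→V→A→N→T→H→D: 18+7+37+19+15+21 = 117
D→V→A→N→H→T→D: 18+7+37+20+15+27 = 124
D→V→A→H→T→N→D: 18+7+17+15+19+32 = 108
D→V→A→H→N→T→D: 18+7+17+20+19+27 = 108
D→V→N→T→A→H→D: 18+30+19+30+17+21 = 135
D→V→N→T→H→A→D: 18+30+19+15+17+25 = 124
… (46 more)
The minimum is 108.
One optimal route: D → V → A → H → T → N → D (or its reverse).

108 m — the shortest possible round trip.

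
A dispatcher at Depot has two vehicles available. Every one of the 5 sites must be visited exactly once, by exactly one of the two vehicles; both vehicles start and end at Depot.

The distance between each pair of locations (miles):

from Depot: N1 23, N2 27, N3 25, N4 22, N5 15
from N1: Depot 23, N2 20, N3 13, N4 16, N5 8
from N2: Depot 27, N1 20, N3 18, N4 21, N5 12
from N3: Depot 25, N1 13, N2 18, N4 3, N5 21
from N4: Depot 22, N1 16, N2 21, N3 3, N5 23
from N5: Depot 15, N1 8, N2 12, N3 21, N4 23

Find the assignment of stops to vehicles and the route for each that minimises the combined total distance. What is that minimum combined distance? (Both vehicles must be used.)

Check every non-empty split of the stops between the two vehicles; for each half take its own optimal tour:
  {N1} + {N2, N3, N4, N5}: 46 + 70 = 116
  {N2} + {N1, N3, N4, N5}: 54 + 61 = 115
  {N1, N2} + {N3, N4, N5}: 70 + 61 = 131
  {N3} + {N1, N2, N4, N5}: 50 + 85 = 135
  {N1, N3} + {N2, N4, N5}: 61 + 70 = 131
  {N2, N3} + {N1, N4, N5}: 70 + 61 = 131
  … (15 splits in total)
Best: vehicle 1 Depot → N2 → Depot = 54; vehicle 2 Depot → N4 → N3 → N1 → N5 → Depot = 61; combined 115.

115 miles — the smallest possible combined total.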